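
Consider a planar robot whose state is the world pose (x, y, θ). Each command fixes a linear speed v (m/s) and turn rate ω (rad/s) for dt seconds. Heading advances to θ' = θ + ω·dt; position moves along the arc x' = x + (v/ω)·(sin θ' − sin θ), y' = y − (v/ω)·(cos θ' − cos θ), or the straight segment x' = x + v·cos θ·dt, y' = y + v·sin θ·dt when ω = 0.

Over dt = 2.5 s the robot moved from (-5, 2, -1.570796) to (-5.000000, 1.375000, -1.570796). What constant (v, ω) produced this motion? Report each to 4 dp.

v = 0.2500, ω = 0.0000

Δθ = -1.570796 − -1.570796 = 0.000000
ω = Δθ/dt = 0.000000/2.5 = 0.0000
ω = 0 → v = (Δx·cos θ + Δy·sin θ)/dt = 0.2500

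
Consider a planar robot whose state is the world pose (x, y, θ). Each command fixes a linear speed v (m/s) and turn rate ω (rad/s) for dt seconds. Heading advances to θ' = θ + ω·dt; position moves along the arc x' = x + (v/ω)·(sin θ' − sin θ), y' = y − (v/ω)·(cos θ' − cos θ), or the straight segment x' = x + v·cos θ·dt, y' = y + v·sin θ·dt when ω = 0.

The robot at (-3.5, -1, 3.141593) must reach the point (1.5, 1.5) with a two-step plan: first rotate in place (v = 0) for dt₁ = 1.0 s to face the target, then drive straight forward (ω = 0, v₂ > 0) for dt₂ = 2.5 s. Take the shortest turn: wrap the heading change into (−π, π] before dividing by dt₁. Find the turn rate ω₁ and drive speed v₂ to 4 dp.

ω₁ = -2.6779, v₂ = 2.2361

heading to target = atan2(1.5−-1, 1.5−-3.5) = 0.4636
Δθ = wrap(0.4636 − 3.1416) = -2.6779; ω₁ = Δθ/dt₁ = -2.6779
distance = √((1.5−-3.5)² + (1.5−-1)²) = 5.5902; v₂ = distance/dt₂ = 2.2361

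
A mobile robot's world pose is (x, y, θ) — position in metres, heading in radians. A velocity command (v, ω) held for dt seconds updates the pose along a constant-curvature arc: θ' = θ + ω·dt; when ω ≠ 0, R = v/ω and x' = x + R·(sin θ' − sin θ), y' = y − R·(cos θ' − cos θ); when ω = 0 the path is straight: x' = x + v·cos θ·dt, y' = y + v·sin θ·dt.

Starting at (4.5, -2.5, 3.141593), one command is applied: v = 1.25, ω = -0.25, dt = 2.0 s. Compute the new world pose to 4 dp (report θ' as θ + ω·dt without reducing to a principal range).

(2.1029, -1.8879, 2.6416)

θ' = 3.1416 + -0.25·2.0 = 2.6416
R = v/ω = 1.25/-0.25 = -5.0000
x' = 4.5 + -5.0000·(sin 2.6416 − sin 3.1416) = 2.1029
y' = -2.5 − -5.0000·(cos 2.6416 − cos 3.1416) = -1.8879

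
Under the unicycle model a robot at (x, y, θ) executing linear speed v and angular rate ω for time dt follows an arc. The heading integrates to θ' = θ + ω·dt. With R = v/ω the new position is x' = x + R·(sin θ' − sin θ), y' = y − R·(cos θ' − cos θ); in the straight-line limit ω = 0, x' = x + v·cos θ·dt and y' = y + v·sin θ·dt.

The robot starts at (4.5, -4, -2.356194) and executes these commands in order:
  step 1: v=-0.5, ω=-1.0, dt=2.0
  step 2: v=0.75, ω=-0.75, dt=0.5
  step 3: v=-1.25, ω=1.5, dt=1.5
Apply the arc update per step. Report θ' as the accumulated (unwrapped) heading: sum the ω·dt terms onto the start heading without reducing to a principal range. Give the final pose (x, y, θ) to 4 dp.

step 1: θ'=-4.3562 (R=0.5000) → pose (5.3222, -4.1792, -4.3562)
step 2: θ'=-4.7312 (R=-1.0000) → pose (5.2596, -3.8117, -4.7312)
step 3: θ'=-2.4812 (R=-0.8333) → pose (6.6040, -4.4855, -2.4812)

(6.6040, -4.4855, -2.4812)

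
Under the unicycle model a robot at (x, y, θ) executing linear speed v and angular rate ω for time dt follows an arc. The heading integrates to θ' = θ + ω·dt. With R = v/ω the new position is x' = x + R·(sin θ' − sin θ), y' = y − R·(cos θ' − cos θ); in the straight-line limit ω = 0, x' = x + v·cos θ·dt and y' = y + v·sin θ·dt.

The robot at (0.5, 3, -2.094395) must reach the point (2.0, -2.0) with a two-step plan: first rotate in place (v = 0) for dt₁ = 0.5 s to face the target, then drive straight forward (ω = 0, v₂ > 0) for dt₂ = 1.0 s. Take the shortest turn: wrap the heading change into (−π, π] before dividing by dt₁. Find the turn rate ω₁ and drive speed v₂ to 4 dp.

ω₁ = 1.6301, v₂ = 5.2202

heading to target = atan2(-2−3, 2−0.5) = -1.2793
Δθ = wrap(-1.2793 − -2.0944) = 0.8151; ω₁ = Δθ/dt₁ = 1.6301
distance = √((2−0.5)² + (-2−3)²) = 5.2202; v₂ = distance/dt₂ = 5.2202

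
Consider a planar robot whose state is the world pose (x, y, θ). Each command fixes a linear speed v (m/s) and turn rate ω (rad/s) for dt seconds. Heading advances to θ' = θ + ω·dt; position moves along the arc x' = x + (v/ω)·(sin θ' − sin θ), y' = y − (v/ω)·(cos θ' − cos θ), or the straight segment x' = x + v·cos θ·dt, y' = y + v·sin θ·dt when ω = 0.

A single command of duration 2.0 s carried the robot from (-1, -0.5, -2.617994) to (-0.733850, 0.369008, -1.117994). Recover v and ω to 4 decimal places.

Δθ = -1.117994 − -2.617994 = 1.500000
ω = Δθ/dt = 1.500000/2.0 = 0.7500
R = −Δy/(cos θ' − cos θ) = -0.6667
v = R·ω = -0.6667·0.7500 = -0.5000

v = -0.5000, ω = 0.7500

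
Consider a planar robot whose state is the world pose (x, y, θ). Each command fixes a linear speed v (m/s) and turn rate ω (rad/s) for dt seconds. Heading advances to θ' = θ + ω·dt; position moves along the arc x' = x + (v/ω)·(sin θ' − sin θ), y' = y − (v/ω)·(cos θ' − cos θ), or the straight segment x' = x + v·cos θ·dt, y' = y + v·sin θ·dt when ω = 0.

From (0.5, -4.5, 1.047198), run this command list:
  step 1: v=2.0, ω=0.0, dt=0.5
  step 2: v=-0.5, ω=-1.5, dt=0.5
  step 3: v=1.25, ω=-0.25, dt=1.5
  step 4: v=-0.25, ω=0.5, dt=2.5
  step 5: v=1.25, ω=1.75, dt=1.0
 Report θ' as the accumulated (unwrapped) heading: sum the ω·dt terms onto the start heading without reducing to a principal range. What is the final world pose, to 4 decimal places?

step 1: θ'=1.0472 (straight) → pose (1.0000, -3.6340, 1.0472)
step 2: θ'=0.2972 (R=0.3333) → pose (0.8089, -3.7860, 0.2972)
step 3: θ'=-0.0778 (R=-5.0000) → pose (2.6618, -3.5820, -0.0778)
step 4: θ'=1.1722 (R=-0.5000) → pose (2.1621, -3.8864, 1.1722)
step 5: θ'=2.9222 (R=0.7143) → pose (1.6593, -2.9120, 2.9222)

(1.6593, -2.9120, 2.9222)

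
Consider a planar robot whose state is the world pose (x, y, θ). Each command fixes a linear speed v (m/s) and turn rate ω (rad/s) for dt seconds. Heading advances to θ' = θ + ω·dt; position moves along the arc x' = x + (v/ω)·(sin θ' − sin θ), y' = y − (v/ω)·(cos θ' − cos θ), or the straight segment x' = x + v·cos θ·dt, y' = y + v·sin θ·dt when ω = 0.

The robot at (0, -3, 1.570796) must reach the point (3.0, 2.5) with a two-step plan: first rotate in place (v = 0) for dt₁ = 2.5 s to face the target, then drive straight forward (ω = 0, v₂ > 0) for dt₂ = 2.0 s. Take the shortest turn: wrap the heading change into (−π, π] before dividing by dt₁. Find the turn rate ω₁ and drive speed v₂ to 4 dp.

ω₁ = -0.1997, v₂ = 3.1325

heading to target = atan2(2.5−-3, 3−0) = 1.0714
Δθ = wrap(1.0714 − 1.5708) = -0.4993; ω₁ = Δθ/dt₁ = -0.1997
distance = √((3−0)² + (2.5−-3)²) = 6.2650; v₂ = distance/dt₂ = 3.1325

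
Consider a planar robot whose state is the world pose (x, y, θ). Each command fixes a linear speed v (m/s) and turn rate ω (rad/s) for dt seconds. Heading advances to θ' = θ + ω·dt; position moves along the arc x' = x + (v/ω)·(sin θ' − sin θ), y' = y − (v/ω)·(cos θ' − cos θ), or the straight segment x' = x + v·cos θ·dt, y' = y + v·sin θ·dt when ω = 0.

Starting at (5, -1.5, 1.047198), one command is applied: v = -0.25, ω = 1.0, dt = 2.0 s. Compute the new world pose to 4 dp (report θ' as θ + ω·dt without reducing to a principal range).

(5.1929, -1.8739, 3.0472)

θ' = 1.0472 + 1.0·2.0 = 3.0472
R = v/ω = -0.25/1.0 = -0.2500
x' = 5 + -0.2500·(sin 3.0472 − sin 1.0472) = 5.1929
y' = -1.5 − -0.2500·(cos 3.0472 − cos 1.0472) = -1.8739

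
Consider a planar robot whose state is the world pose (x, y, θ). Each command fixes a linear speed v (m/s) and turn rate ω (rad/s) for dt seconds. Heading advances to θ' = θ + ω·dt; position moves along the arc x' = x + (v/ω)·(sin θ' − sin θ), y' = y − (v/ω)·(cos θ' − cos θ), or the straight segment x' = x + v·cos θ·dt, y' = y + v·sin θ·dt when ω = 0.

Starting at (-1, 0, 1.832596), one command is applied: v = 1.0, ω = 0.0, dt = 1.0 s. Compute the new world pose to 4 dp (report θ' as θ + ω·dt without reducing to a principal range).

θ' = 1.8326 + 0.0·1.0 = 1.8326
ω = 0 → straight: x' = -1 + 1.0·cos(1.8326)·1.0 = -1.2588
y' = 0 + 1.0·sin(1.8326)·1.0 = 0.9659

(-1.2588, 0.9659, 1.8326)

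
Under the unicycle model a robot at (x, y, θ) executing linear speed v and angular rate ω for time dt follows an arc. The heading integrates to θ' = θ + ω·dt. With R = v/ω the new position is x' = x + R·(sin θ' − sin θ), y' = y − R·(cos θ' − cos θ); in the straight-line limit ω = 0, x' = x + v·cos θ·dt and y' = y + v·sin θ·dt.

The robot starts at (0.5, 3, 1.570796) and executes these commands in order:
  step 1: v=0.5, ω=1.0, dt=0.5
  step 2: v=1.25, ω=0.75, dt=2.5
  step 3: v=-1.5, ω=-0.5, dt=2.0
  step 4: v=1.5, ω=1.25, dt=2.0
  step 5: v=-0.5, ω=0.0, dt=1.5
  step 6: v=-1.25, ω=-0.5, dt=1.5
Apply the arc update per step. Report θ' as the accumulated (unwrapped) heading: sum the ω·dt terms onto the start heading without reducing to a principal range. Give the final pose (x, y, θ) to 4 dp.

(-1.7492, 4.7502, 4.6958)

step 1: θ'=2.0708 (R=0.5000) → pose (0.4388, 3.2397, 2.0708)
step 2: θ'=3.9458 (R=1.6667) → pose (-2.2243, 3.5968, 3.9458)
step 3: θ'=2.9458 (R=3.0000) → pose (0.5202, 4.4584, 2.9458)
step 4: θ'=5.4458 (R=1.2000) → pose (-0.6048, 2.4781, 5.4458)
step 5: θ'=5.4458 (straight) → pose (-1.1068, 3.0353, 5.4458)
step 6: θ'=4.6958 (R=2.5000) → pose (-1.7492, 4.7502, 4.6958)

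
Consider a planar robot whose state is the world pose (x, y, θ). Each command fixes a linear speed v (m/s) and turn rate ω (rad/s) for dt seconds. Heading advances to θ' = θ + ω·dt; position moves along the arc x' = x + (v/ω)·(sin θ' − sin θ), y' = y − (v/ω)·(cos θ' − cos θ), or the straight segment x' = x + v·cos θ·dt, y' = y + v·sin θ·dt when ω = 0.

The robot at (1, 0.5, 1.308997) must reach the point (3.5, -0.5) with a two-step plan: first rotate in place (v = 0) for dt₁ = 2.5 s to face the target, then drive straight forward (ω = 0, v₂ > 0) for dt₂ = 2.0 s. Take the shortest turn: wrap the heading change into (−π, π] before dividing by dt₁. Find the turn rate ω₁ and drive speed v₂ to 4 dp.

ω₁ = -0.6758, v₂ = 1.3463

heading to target = atan2(-0.5−0.5, 3.5−1) = -0.3805
Δθ = wrap(-0.3805 − 1.3090) = -1.6895; ω₁ = Δθ/dt₁ = -0.6758
distance = √((3.5−1)² + (-0.5−0.5)²) = 2.6926; v₂ = distance/dt₂ = 1.3463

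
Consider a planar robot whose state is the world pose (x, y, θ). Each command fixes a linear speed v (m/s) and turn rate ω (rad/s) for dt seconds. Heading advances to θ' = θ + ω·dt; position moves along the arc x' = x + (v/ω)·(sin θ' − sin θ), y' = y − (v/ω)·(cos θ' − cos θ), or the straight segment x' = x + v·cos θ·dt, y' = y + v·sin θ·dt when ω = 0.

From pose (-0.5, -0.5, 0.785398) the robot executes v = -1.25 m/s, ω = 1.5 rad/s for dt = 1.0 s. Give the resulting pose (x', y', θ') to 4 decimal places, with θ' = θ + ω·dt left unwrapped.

θ' = 0.7854 + 1.5·1.0 = 2.2854
R = v/ω = -1.25/1.5 = -0.8333
x' = -0.5 + -0.8333·(sin 2.2854 − sin 0.7854) = -0.5402
y' = -0.5 − -0.8333·(cos 2.2854 − cos 0.7854) = -1.6354

(-0.5402, -1.6354, 2.2854)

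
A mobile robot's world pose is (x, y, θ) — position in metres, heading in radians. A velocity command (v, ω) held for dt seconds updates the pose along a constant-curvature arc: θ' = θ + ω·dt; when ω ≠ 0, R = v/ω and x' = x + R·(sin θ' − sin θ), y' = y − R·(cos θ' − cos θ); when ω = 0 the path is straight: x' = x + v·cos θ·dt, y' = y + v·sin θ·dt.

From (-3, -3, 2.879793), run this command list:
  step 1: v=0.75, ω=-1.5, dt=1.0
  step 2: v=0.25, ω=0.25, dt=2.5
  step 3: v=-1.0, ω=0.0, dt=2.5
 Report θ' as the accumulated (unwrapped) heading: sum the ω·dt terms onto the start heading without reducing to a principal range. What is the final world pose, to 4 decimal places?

(-2.3848, -4.0800, 2.0048)

step 1: θ'=1.3798 (R=-0.5000) → pose (-3.3615, -2.4221, 1.3798)
step 2: θ'=2.0048 (R=1.0000) → pose (-3.4360, -1.8118, 2.0048)
step 3: θ'=2.0048 (straight) → pose (-2.3848, -4.0800, 2.0048)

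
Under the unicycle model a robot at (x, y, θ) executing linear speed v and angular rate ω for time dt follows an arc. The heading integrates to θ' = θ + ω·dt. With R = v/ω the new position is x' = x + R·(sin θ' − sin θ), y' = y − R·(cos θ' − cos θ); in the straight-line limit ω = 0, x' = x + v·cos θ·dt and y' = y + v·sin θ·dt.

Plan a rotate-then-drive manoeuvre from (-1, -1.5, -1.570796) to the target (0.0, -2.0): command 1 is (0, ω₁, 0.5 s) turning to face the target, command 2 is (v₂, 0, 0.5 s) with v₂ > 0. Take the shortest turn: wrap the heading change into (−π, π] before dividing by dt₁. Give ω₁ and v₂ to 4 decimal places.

ω₁ = 2.2143, v₂ = 2.2361

heading to target = atan2(-2−-1.5, 0−-1) = -0.4636
Δθ = wrap(-0.4636 − -1.5708) = 1.1071; ω₁ = Δθ/dt₁ = 2.2143
distance = √((0−-1)² + (-2−-1.5)²) = 1.1180; v₂ = distance/dt₂ = 2.2361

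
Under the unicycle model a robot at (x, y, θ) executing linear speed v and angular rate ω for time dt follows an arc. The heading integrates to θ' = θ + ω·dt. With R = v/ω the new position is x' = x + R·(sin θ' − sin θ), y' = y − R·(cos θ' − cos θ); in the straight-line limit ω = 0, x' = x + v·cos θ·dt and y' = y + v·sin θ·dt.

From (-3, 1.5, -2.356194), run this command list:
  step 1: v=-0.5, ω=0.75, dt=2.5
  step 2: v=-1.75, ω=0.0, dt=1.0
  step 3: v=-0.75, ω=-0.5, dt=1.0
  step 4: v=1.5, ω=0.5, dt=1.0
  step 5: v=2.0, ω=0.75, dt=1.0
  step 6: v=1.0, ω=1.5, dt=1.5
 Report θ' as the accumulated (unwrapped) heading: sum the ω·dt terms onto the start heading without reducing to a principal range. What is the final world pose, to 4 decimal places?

step 1: θ'=-0.4812 (R=-0.6667) → pose (-3.1628, 2.5624, -0.4812)
step 2: θ'=-0.4812 (straight) → pose (-4.7141, 3.3723, -0.4812)
step 3: θ'=-0.9812 (R=1.5000) → pose (-5.2666, 3.8680, -0.9812)
step 4: θ'=-0.4812 (R=3.0000) → pose (-4.1616, 2.8767, -0.4812)
step 5: θ'=0.2688 (R=2.6667) → pose (-2.2192, 2.6697, 0.2688)
step 6: θ'=2.5188 (R=0.6667) → pose (-2.0074, 3.8539, 2.5188)

(-2.0074, 3.8539, 2.5188)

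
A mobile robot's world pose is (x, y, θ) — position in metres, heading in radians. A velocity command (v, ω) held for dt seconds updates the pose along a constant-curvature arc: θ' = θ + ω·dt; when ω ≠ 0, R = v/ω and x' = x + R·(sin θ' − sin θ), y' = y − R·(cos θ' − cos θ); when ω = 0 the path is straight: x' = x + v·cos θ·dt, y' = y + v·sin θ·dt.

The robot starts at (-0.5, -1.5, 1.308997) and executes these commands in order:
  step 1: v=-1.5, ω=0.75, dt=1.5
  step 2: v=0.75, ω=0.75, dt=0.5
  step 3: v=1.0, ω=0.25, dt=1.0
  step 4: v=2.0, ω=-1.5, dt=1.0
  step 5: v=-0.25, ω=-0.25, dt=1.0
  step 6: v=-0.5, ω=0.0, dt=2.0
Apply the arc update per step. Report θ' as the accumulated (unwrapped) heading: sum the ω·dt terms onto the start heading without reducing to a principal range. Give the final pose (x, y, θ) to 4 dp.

step 1: θ'=2.4340 (R=-2.0000) → pose (0.1318, -3.5375, 2.4340)
step 2: θ'=2.8090 (R=1.0000) → pose (-0.1917, -3.3522, 2.8090)
step 3: θ'=3.0590 (R=4.0000) → pose (-1.1677, -3.1466, 3.0590)
step 4: θ'=1.5590 (R=-1.3333) → pose (-2.3909, -1.8021, 1.5590)
step 5: θ'=1.3090 (R=1.0000) → pose (-2.4249, -2.0491, 1.3090)
step 6: θ'=1.3090 (straight) → pose (-2.6837, -3.0151, 1.3090)

(-2.6837, -3.0151, 1.3090)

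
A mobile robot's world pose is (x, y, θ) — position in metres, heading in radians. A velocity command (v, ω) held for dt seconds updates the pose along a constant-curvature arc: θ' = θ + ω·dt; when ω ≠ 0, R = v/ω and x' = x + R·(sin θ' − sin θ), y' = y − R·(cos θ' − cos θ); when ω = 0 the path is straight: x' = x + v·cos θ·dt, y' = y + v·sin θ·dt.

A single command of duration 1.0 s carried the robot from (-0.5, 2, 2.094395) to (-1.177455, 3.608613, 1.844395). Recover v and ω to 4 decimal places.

Δθ = 1.844395 − 2.094395 = -0.250000
ω = Δθ/dt = -0.250000/1.0 = -0.2500
R = −Δy/(cos θ' − cos θ) = -7.0000
v = R·ω = -7.0000·-0.2500 = 1.7500

v = 1.7500, ω = -0.2500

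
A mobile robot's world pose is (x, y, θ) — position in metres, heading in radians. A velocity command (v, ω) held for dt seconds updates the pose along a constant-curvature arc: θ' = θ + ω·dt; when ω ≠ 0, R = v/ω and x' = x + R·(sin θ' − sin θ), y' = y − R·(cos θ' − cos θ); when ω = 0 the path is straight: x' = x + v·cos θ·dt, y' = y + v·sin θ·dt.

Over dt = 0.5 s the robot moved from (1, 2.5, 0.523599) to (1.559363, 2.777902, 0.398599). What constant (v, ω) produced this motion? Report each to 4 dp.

Δθ = 0.398599 − 0.523599 = -0.125000
ω = Δθ/dt = -0.125000/0.5 = -0.2500
R = Δx/(sin θ' − sin θ) = -5.0000
v = R·ω = -5.0000·-0.2500 = 1.2500

v = 1.2500, ω = -0.2500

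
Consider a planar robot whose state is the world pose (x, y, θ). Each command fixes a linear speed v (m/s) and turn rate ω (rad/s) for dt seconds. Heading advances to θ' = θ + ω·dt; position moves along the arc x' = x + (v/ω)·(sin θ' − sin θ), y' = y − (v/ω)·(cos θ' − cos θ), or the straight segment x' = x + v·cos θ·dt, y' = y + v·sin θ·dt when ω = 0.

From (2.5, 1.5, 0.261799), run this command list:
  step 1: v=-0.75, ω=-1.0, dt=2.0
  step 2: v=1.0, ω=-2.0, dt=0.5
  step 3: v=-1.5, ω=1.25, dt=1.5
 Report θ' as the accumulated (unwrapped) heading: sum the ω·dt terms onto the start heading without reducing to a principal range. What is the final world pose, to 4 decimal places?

step 1: θ'=-1.7382 (R=0.7500) → pose (1.5664, 2.3494, -1.7382)
step 2: θ'=-2.7382 (R=-0.5000) → pose (1.2696, 1.9729, -2.7382)
step 3: θ'=-0.8632 (R=-1.2000) → pose (1.7105, 3.8565, -0.8632)

(1.7105, 3.8565, -0.8632)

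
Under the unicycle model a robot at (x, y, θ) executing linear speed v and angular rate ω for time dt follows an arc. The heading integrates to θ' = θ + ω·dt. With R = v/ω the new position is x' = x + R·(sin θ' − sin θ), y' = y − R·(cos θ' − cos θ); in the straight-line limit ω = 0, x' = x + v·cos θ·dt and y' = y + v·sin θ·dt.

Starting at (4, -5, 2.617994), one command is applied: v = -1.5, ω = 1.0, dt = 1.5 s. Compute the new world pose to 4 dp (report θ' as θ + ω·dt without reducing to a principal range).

(5.9927, -4.5410, 4.1180)

θ' = 2.6180 + 1.0·1.5 = 4.1180
R = v/ω = -1.5/1.0 = -1.5000
x' = 4 + -1.5000·(sin 4.1180 − sin 2.6180) = 5.9927
y' = -5 − -1.5000·(cos 4.1180 − cos 2.6180) = -4.5410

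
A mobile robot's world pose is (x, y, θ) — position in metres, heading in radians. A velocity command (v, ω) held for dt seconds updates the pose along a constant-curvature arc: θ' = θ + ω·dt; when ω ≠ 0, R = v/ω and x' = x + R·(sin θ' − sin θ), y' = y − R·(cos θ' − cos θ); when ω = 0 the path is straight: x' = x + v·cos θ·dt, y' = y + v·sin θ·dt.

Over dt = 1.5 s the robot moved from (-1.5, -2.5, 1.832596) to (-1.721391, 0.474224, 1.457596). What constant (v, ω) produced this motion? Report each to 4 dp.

v = 2.0000, ω = -0.2500

Δθ = 1.457596 − 1.832596 = -0.375000
ω = Δθ/dt = -0.375000/1.5 = -0.2500
R = −Δy/(cos θ' − cos θ) = -8.0000
v = R·ω = -8.0000·-0.2500 = 2.0000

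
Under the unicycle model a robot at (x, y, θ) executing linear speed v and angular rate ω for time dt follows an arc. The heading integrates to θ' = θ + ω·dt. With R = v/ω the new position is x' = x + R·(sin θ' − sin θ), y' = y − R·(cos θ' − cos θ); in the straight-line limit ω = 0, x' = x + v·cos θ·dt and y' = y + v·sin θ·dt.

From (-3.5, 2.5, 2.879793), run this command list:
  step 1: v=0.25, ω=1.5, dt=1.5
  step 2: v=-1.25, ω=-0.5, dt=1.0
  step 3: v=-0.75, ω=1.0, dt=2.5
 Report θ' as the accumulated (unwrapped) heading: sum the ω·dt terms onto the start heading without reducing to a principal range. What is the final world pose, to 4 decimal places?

step 1: θ'=5.1298 (R=0.1667) → pose (-3.6955, 2.2714, 5.1298)
step 2: θ'=4.6298 (R=2.5000) → pose (-3.9016, 3.4912, 4.6298)
step 3: θ'=7.1298 (R=-0.7500) → pose (-5.2108, 4.0499, 7.1298)

(-5.2108, 4.0499, 7.1298)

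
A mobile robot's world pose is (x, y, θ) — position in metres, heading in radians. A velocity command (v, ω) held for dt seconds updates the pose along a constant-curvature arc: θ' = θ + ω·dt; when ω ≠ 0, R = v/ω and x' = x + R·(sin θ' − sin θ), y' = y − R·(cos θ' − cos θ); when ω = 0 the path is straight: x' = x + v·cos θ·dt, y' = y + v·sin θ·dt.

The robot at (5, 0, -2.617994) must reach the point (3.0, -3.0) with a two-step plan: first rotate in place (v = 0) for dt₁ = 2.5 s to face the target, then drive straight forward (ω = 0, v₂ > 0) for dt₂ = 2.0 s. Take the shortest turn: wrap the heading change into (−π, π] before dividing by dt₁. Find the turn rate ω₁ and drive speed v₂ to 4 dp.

ω₁ = 0.1837, v₂ = 1.8028

heading to target = atan2(-3−0, 3−5) = -2.1588
Δθ = wrap(-2.1588 − -2.6180) = 0.4592; ω₁ = Δθ/dt₁ = 0.1837
distance = √((3−5)² + (-3−0)²) = 3.6056; v₂ = distance/dt₂ = 1.8028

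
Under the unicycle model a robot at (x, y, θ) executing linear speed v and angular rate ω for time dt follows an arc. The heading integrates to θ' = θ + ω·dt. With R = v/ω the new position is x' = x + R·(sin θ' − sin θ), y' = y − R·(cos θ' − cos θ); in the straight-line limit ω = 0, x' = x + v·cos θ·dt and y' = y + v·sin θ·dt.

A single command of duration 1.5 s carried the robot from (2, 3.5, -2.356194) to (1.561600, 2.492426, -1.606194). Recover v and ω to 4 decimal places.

v = 0.7500, ω = 0.5000

Δθ = -1.606194 − -2.356194 = 0.750000
ω = Δθ/dt = 0.750000/1.5 = 0.5000
R = −Δy/(cos θ' − cos θ) = 1.5000
v = R·ω = 1.5000·0.5000 = 0.7500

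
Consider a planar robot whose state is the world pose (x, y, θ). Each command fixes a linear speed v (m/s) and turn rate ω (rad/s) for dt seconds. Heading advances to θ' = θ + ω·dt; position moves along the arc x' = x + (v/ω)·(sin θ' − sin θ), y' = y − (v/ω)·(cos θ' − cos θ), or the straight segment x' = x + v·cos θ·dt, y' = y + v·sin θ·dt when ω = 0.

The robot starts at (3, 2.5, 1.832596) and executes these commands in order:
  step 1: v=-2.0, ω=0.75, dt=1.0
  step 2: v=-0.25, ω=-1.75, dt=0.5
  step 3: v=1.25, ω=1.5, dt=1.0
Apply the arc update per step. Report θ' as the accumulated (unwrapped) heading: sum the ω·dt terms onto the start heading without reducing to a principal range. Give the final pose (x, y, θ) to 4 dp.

step 1: θ'=2.5826 (R=-2.6667) → pose (4.1616, 0.9294, 2.5826)
step 2: θ'=1.7076 (R=0.1429) → pose (4.2273, 0.8278, 1.7076)
step 3: θ'=3.2076 (R=0.8333) → pose (3.3468, 1.5457, 3.2076)

(3.3468, 1.5457, 3.2076)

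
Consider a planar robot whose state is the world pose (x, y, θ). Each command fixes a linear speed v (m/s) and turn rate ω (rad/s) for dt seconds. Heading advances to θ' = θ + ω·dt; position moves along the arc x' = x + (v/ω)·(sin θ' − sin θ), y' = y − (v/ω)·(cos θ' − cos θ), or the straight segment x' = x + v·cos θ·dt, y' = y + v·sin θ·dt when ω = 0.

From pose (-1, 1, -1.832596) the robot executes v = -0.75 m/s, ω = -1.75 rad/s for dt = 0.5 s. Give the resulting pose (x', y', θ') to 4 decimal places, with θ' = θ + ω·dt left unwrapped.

θ' = -1.8326 + -1.75·0.5 = -2.7076
R = v/ω = -0.75/-1.75 = 0.4286
x' = -1 + 0.4286·(sin -2.7076 − sin -1.8326) = -0.7662
y' = 1 − 0.4286·(cos -2.7076 − cos -1.8326) = 1.2779

(-0.7662, 1.2779, -2.7076)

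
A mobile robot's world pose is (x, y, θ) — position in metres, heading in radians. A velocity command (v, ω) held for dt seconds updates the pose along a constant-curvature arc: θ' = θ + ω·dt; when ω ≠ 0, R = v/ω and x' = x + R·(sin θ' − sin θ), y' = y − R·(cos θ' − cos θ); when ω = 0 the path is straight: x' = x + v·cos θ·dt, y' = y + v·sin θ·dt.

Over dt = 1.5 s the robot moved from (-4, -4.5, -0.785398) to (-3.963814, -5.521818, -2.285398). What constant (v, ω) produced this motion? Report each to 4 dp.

v = 0.7500, ω = -1.0000

Δθ = -2.285398 − -0.785398 = -1.500000
ω = Δθ/dt = -1.500000/1.5 = -1.0000
R = −Δy/(cos θ' − cos θ) = -0.7500
v = R·ω = -0.7500·-1.0000 = 0.7500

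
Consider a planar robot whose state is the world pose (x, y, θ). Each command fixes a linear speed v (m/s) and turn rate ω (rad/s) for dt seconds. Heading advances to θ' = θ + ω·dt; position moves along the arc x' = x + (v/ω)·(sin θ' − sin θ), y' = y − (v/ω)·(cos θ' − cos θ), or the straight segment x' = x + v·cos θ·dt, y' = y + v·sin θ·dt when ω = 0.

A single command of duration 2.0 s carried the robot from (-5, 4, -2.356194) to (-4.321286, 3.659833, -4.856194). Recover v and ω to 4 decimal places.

v = -0.5000, ω = -1.2500

Δθ = -4.856194 − -2.356194 = -2.500000
ω = Δθ/dt = -2.500000/2.0 = -1.2500
R = Δx/(sin θ' − sin θ) = 0.4000
v = R·ω = 0.4000·-1.2500 = -0.5000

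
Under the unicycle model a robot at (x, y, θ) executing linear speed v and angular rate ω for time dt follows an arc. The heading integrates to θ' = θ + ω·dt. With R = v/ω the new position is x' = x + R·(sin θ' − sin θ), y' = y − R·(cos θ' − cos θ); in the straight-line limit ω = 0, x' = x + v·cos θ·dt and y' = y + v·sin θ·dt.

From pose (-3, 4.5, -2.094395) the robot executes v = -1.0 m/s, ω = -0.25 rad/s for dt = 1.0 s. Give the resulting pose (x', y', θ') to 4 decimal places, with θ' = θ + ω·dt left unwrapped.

θ' = -2.0944 + -0.25·1.0 = -2.3444
R = v/ω = -1.0/-0.25 = 4.0000
x' = -3 + 4.0000·(sin -2.3444 − sin -2.0944) = -2.3975
y' = 4.5 − 4.0000·(cos -2.3444 − cos -2.0944) = 5.2949

(-2.3975, 5.2949, -2.3444)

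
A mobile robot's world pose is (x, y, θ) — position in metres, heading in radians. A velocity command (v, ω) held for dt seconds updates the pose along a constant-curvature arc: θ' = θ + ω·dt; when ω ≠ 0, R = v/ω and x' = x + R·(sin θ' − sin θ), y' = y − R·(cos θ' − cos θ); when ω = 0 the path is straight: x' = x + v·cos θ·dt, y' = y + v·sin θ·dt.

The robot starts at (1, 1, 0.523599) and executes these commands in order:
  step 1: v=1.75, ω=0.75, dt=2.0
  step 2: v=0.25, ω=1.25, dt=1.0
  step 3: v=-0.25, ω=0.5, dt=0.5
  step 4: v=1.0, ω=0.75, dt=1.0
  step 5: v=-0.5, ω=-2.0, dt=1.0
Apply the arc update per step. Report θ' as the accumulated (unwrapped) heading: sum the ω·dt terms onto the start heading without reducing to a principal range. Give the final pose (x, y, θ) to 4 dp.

step 1: θ'=2.0236 (R=2.3333) → pose (1.9315, 4.0415, 2.0236)
step 2: θ'=3.2736 (R=0.2000) → pose (1.7254, 4.1523, 3.2736)
step 3: θ'=3.5236 (R=-0.5000) → pose (1.8459, 4.1840, 3.5236)
step 4: θ'=4.2736 (R=1.3333) → pose (1.1360, 3.5132, 4.2736)
step 5: θ'=2.2736 (R=0.2500) → pose (1.5530, 3.5686, 2.2736)

(1.5530, 3.5686, 2.2736)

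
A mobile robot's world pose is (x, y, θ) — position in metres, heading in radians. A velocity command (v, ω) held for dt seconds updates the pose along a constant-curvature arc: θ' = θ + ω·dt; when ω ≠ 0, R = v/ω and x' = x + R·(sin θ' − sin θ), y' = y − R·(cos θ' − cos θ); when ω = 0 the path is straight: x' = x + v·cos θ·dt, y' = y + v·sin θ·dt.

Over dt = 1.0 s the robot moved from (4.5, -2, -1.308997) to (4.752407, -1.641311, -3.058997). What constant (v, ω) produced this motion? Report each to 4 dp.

v = -0.5000, ω = -1.7500

Δθ = -3.058997 − -1.308997 = -1.750000
ω = Δθ/dt = -1.750000/1.0 = -1.7500
R = −Δy/(cos θ' − cos θ) = 0.2857
v = R·ω = 0.2857·-1.7500 = -0.5000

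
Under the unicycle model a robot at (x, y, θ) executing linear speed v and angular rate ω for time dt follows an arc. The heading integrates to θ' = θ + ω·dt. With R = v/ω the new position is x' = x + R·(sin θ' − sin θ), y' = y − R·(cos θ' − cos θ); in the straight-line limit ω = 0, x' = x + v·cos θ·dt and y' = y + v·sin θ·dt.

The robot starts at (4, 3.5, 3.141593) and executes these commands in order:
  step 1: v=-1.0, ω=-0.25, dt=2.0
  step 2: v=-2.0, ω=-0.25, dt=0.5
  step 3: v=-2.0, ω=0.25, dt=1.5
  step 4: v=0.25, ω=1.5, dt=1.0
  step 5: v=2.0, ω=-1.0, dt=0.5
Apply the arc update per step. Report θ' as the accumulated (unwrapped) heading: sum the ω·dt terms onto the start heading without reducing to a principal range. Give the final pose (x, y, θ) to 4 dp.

step 1: θ'=2.6416 (R=4.0000) → pose (5.9177, 3.0103, 2.6416)
step 2: θ'=2.5166 (R=8.0000) → pose (6.7631, 2.4774, 2.5166)
step 3: θ'=2.8916 (R=-8.0000) → pose (9.4646, 1.2138, 2.8916)
step 4: θ'=4.3916 (R=0.1667) → pose (9.2652, 1.1049, 4.3916)
step 5: θ'=3.8916 (R=-2.0000) → pose (8.7305, 0.2721, 3.8916)

(8.7305, 0.2721, 3.8916)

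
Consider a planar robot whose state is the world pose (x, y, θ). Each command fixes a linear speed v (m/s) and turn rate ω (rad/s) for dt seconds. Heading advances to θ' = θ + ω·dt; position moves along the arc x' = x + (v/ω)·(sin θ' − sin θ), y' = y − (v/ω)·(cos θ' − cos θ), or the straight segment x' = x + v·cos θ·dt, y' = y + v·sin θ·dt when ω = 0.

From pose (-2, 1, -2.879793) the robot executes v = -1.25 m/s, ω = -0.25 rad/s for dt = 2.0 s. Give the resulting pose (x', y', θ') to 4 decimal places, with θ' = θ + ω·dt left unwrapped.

(0.4739, 1.0292, -3.3798)

θ' = -2.8798 + -0.25·2.0 = -3.3798
R = v/ω = -1.25/-0.25 = 5.0000
x' = -2 + 5.0000·(sin -3.3798 − sin -2.8798) = 0.4739
y' = 1 − 5.0000·(cos -3.3798 − cos -2.8798) = 1.0292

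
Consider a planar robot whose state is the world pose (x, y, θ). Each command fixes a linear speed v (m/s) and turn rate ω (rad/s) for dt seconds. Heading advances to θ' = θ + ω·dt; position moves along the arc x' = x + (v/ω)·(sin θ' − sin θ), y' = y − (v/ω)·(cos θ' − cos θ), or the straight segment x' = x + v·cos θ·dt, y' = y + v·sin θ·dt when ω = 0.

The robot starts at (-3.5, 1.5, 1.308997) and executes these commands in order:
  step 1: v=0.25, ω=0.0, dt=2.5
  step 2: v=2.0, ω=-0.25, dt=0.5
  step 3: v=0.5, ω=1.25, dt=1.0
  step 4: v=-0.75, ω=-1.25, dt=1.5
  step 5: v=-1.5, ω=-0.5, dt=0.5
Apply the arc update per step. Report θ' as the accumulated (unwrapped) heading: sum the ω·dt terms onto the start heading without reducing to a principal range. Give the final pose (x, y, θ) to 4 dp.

(-3.8807, 2.2266, 0.3090)

step 1: θ'=1.3090 (straight) → pose (-3.3382, 2.1037, 1.3090)
step 2: θ'=1.1840 (R=-8.0000) → pose (-3.0198, 3.0510, 1.1840)
step 3: θ'=2.4340 (R=0.4000) → pose (-3.1302, 3.5058, 2.4340)
step 4: θ'=0.5590 (R=0.6000) → pose (-3.2020, 2.5412, 0.5590)
step 5: θ'=0.3090 (R=3.0000) → pose (-3.8807, 2.2266, 0.3090)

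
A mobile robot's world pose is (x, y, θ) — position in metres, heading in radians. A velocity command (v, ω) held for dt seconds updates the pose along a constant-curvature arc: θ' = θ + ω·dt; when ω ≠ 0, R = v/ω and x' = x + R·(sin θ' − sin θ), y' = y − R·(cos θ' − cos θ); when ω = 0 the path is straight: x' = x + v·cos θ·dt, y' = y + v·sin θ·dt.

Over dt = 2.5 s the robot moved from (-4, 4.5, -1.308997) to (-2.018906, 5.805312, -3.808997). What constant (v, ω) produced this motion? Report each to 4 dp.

v = -1.2500, ω = -1.0000

Δθ = -3.808997 − -1.308997 = -2.500000
ω = Δθ/dt = -2.500000/2.5 = -1.0000
R = Δx/(sin θ' − sin θ) = 1.2500
v = R·ω = 1.2500·-1.0000 = -1.2500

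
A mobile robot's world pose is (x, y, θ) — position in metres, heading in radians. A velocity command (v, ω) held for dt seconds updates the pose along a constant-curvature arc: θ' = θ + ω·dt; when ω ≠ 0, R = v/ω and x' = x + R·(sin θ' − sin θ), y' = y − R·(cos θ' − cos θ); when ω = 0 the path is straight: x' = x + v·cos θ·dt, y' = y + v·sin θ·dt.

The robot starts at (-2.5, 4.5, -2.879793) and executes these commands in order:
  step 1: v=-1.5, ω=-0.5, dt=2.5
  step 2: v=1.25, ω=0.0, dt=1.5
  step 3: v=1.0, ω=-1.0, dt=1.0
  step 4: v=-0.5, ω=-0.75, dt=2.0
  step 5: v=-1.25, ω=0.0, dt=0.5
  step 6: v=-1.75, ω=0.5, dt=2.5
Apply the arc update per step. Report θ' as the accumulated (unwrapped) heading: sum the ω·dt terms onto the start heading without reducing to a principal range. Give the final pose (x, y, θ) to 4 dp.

(-5.6909, 4.5041, -5.3798)

step 1: θ'=-4.1298 (R=3.0000) → pose (0.7816, 3.2528, -4.1298)
step 2: θ'=-4.1298 (straight) → pose (-0.2500, 4.8185, -4.1298)
step 3: θ'=-5.1298 (R=-1.0000) → pose (-0.3292, 5.7741, -5.1298)
step 4: θ'=-6.6298 (R=0.6667) → pose (-1.1651, 5.4173, -6.6298)
step 5: θ'=-6.6298 (straight) → pose (-1.7529, 5.6296, -6.6298)
step 6: θ'=-5.3798 (R=-3.5000) → pose (-5.6909, 4.5041, -5.3798)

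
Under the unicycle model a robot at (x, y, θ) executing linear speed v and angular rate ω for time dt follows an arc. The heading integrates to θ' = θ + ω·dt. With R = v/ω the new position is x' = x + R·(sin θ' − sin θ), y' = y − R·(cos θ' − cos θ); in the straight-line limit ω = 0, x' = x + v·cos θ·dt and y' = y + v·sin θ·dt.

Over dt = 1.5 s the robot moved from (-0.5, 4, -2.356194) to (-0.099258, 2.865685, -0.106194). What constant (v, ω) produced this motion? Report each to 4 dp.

Δθ = -0.106194 − -2.356194 = 2.250000
ω = Δθ/dt = 2.250000/1.5 = 1.5000
R = −Δy/(cos θ' − cos θ) = 0.6667
v = R·ω = 0.6667·1.5000 = 1.0000

v = 1.0000, ω = 1.5000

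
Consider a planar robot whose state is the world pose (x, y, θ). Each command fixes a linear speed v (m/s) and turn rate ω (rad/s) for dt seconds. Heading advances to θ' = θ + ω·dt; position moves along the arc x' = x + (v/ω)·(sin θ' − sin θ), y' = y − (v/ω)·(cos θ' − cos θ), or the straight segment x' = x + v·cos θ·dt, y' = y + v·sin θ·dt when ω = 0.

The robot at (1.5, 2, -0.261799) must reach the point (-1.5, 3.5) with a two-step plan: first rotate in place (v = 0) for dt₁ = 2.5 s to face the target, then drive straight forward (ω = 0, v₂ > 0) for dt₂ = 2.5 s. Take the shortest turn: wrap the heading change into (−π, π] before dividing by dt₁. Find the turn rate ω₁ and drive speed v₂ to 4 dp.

heading to target = atan2(3.5−2, -1.5−1.5) = 2.6779
Δθ = wrap(2.6779 − -0.2618) = 2.9397; ω₁ = Δθ/dt₁ = 1.1759
distance = √((-1.5−1.5)² + (3.5−2)²) = 3.3541; v₂ = distance/dt₂ = 1.3416

ω₁ = 1.1759, v₂ = 1.3416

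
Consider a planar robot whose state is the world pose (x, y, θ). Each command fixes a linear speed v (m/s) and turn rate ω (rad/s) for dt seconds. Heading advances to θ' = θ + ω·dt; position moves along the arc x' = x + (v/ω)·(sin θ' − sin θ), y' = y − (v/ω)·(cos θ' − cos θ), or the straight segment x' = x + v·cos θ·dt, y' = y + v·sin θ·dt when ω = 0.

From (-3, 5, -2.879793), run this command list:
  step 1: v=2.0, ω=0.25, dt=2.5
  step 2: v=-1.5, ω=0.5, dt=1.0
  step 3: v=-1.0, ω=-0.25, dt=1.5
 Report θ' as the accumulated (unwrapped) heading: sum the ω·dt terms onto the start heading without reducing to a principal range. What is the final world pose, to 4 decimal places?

(-5.9643, 5.0641, -2.1298)

step 1: θ'=-2.2548 (R=8.0000) → pose (-7.1299, 2.3278, -2.2548)
step 2: θ'=-1.7548 (R=-3.0000) → pose (-6.5057, 3.6746, -1.7548)
step 3: θ'=-2.1298 (R=4.0000) → pose (-5.9643, 5.0641, -2.1298)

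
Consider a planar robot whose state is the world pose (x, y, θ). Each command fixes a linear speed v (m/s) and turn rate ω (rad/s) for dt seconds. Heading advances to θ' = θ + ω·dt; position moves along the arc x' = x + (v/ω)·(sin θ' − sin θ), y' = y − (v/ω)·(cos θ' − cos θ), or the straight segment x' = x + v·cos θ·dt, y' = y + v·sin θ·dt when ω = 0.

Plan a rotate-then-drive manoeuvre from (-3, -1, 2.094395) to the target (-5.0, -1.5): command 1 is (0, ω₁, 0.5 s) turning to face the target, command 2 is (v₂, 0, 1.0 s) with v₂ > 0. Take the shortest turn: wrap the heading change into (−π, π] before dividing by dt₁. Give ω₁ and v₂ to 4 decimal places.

heading to target = atan2(-1.5−-1, -5−-3) = -2.8966
Δθ = wrap(-2.8966 − 2.0944) = 1.2922; ω₁ = Δθ/dt₁ = 2.5844
distance = √((-5−-3)² + (-1.5−-1)²) = 2.0616; v₂ = distance/dt₂ = 2.0616

ω₁ = 2.5844, v₂ = 2.0616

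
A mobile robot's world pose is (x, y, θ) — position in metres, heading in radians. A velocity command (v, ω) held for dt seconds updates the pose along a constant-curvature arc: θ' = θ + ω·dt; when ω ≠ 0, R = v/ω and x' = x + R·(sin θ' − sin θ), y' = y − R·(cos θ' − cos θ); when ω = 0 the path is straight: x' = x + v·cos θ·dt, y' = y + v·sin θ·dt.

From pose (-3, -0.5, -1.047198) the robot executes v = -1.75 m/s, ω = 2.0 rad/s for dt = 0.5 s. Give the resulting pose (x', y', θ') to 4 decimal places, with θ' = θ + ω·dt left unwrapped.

θ' = -1.0472 + 2.0·0.5 = -0.0472
R = v/ω = -1.75/2.0 = -0.8750
x' = -3 + -0.8750·(sin -0.0472 − sin -1.0472) = -3.7165
y' = -0.5 − -0.8750·(cos -0.0472 − cos -1.0472) = -0.0635

(-3.7165, -0.0635, -0.0472)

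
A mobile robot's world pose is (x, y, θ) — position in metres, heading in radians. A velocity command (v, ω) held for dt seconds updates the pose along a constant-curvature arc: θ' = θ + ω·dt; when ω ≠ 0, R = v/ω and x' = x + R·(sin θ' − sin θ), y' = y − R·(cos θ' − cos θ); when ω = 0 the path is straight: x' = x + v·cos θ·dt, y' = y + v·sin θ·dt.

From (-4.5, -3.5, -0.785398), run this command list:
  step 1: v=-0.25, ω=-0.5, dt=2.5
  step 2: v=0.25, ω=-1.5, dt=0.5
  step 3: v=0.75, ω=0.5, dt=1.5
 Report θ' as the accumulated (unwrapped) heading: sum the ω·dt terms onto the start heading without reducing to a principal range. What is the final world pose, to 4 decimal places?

(-5.5023, -3.7377, -2.0354)

step 1: θ'=-2.0354 (R=0.5000) → pose (-4.5934, -2.9224, -2.0354)
step 2: θ'=-2.7854 (R=-0.1667) → pose (-4.6843, -3.0039, -2.7854)
step 3: θ'=-2.0354 (R=1.5000) → pose (-5.5023, -3.7377, -2.0354)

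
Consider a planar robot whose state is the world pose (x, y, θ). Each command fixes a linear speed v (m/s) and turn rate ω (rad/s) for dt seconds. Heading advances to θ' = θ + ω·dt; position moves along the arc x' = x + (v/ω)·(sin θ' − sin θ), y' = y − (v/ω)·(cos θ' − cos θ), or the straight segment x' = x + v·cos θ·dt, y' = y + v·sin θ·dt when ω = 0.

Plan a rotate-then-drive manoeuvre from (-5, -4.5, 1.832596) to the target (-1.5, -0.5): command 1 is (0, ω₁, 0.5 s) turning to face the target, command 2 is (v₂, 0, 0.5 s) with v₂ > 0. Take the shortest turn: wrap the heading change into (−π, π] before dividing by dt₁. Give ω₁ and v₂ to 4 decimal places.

heading to target = atan2(-0.5−-4.5, -1.5−-5) = 0.8520
Δθ = wrap(0.8520 − 1.8326) = -0.9806; ω₁ = Δθ/dt₁ = -1.9613
distance = √((-1.5−-5)² + (-0.5−-4.5)²) = 5.3151; v₂ = distance/dt₂ = 10.6301

ω₁ = -1.9613, v₂ = 10.6301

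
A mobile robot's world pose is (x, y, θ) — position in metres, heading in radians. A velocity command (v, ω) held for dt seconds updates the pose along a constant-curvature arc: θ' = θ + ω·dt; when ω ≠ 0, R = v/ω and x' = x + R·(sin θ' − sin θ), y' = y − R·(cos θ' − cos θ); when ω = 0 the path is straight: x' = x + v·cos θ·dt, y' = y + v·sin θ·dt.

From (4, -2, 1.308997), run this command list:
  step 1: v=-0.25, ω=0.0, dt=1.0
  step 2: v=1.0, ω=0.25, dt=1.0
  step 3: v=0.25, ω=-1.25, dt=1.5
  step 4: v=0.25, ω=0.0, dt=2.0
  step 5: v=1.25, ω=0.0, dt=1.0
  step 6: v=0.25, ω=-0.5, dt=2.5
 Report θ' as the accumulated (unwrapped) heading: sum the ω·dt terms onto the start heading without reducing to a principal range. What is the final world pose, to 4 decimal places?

(6.3414, -2.0824, -1.5660)

step 1: θ'=1.3090 (straight) → pose (3.9353, -2.2415, 1.3090)
step 2: θ'=1.5590 (R=4.0000) → pose (4.0713, -1.2534, 1.5590)
step 3: θ'=-0.3160 (R=-0.2000) → pose (4.3335, -1.0657, -0.3160)
step 4: θ'=-0.3160 (straight) → pose (4.8087, -1.2210, -0.3160)
step 5: θ'=-0.3160 (straight) → pose (5.9968, -1.6095, -0.3160)
step 6: θ'=-1.5660 (R=-0.5000) → pose (6.3414, -2.0824, -1.5660)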